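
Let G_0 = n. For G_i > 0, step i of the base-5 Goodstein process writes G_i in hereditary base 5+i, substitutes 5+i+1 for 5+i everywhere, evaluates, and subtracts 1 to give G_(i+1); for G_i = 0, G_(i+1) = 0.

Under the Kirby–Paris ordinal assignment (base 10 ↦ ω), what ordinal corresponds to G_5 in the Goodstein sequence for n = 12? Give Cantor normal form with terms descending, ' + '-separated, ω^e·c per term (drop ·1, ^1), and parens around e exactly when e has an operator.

ω + 5

base 5: 12 = 2·5 + 2; at 6: 2·6 + 2 = 14; next = 13
base 6: 13 = 2·6 + 1; at 7: 2·7 + 1 = 15; next = 14
base 7: 14 = 2·7; at 8: 2·8 = 16; next = 15
base 8: 15 = 8 + 7; at 9: 9 + 7 = 16; next = 15
base 9: 15 = 9 + 6; at 10: 10 + 6 = 16; next = 15
base 10: 15 = 10 + 5; at 11: 11 + 5 = 16; next = 15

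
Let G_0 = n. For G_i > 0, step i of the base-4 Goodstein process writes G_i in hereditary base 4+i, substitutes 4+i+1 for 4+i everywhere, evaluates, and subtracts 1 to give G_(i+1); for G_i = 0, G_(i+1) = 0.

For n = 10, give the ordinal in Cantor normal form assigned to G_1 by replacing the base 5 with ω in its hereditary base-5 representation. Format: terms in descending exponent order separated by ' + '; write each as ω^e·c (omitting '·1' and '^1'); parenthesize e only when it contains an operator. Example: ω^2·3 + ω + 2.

G_0=10  [base 4] 2·4 + 2  →[4↦5]→  2·5 + 2 = 12  −1 ⇒ G_1=11
G_1=11  [base 5] 2·5 + 1  →[5↦6]→  2·6 + 1 = 13  −1 ⇒ G_2=12

ω·2 + 1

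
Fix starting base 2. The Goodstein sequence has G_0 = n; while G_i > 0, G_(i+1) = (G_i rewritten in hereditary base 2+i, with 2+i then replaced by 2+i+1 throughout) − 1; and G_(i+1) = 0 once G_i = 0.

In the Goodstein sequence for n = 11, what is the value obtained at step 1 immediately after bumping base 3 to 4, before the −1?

step 0: 11 = 2^(2 + 1) + 2 + 1; sub 3 for 2: 3^(3 + 1) + 3 + 1; = 85; G_1 = 85−1 = 84
step 1: 84 = 3^(3 + 1) + 3; sub 4 for 3: 4^(4 + 1) + 4; = 1028; G_2 = 1028−1 = 1027

1028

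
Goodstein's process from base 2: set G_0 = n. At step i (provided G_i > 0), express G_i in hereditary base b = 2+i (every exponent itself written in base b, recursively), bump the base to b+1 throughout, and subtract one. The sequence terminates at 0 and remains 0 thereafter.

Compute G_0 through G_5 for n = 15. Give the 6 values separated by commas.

step 0: 15 = 2^(2 + 1) + 2^2 + 2 + 1; sub 3 for 2: 3^(3 + 1) + 3^3 + 3 + 1; = 112; G_1 = 112−1 = 111
step 1: 111 = 3^(3 + 1) + 3^3 + 3; sub 4 for 3: 4^(4 + 1) + 4^4 + 4; = 1284; G_2 = 1284−1 = 1283
step 2: 1283 = 4^(4 + 1) + 4^4 + 3; sub 5 for 4: 5^(5 + 1) + 5^5 + 3; = 18753; G_3 = 18753−1 = 18752
step 3: 18752 = 5^(5 + 1) + 5^5 + 2; sub 6 for 5: 6^(6 + 1) + 6^6 + 2; = 326594; G_4 = 326594−1 = 326593
step 4: 326593 = 6^(6 + 1) + 6^6 + 1; sub 7 for 6: 7^(7 + 1) + 7^7 + 1; = 6588345; G_5 = 6588345−1 = 6588344

15, 111, 1283, 18752, 326593, 6588344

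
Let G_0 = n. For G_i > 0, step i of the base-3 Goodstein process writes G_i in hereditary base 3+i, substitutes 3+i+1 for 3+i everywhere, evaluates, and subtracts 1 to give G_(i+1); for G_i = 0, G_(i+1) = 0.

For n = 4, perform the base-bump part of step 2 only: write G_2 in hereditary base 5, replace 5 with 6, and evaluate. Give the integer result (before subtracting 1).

step 0: 4 = 3 + 1; sub 4 for 3: 4 + 1; = 5; G_1 = 5−1 = 4
step 1: 4 = 4; sub 5 for 4: 5; = 5; G_2 = 5−1 = 4

4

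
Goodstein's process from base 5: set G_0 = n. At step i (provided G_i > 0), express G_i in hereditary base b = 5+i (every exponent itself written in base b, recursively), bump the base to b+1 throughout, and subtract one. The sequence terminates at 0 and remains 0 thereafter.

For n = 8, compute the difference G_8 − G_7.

-1

[0] 8 ≡ 5 + 3 (base 5). Lift 6: 9. −1: 8.
[1] 8 ≡ 6 + 2 (base 6). Lift 7: 9. −1: 8.
[2] 8 ≡ 7 + 1 (base 7). Lift 8: 9. −1: 8.
[3] 8 ≡ 8 (base 8). Lift 9: 9. −1: 8.
[4] 8 ≡ 8 (base 9). Lift 10: 8. −1: 7.
[5] 7 ≡ 7 (base 10). Lift 11: 7. −1: 6.
[6] 6 ≡ 6 (base 11). Lift 12: 6. −1: 5.
[7] 5 ≡ 5 (base 12). Lift 13: 5. −1: 4.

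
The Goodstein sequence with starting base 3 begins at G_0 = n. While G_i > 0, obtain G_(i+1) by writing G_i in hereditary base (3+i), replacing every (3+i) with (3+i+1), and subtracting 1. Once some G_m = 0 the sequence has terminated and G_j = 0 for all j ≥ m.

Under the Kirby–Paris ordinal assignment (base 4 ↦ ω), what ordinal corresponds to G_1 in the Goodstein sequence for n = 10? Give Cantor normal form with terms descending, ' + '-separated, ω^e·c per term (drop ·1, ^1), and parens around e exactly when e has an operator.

[0] 10 ≡ 3^2 + 1 (base 3). Lift 4: 17. −1: 16.
[1] 16 ≡ 4^2 (base 4). Lift 5: 25. −1: 24.

ω^2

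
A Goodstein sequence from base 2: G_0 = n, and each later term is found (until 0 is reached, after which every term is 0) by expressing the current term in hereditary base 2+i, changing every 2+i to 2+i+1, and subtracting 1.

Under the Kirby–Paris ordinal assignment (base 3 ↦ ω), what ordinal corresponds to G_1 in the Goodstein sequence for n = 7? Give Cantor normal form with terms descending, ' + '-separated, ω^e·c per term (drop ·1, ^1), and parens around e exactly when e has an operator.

ω^ω + ω

[0] 7 ≡ 2^2 + 2 + 1 (base 2). Lift 3: 31. −1: 30.
[1] 30 ≡ 3^3 + 3 (base 3). Lift 4: 260. −1: 259.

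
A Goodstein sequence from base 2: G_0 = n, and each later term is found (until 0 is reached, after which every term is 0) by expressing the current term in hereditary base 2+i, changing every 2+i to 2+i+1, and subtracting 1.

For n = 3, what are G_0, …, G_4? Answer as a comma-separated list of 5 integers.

i=0: 3 = 2 + 1 (b=2); 2→3: 3 + 1 = 4; 4−1 = 3
i=1: 3 = 3 (b=3); 3→4: 4 = 4; 4−1 = 3
i=2: 3 = 3 (b=4); 4→5: 3 = 3; 3−1 = 2
i=3: 2 = 2 (b=5); 5→6: 2 = 2; 2−1 = 1

3, 3, 3, 2, 1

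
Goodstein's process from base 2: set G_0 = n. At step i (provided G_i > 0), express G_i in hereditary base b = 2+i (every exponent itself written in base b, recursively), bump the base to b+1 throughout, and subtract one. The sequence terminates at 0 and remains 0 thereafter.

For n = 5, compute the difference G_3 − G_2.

base 2: 5 = 2^2 + 1; at 3: 3^3 + 1 = 28; next = 27
base 3: 27 = 3^3; at 4: 4^4 = 256; next = 255
base 4: 255 = 3·4^3 + 3·4^2 + 3·4 + 3; at 5: 3·5^3 + 3·5^2 + 3·5 + 3 = 468; next = 467

212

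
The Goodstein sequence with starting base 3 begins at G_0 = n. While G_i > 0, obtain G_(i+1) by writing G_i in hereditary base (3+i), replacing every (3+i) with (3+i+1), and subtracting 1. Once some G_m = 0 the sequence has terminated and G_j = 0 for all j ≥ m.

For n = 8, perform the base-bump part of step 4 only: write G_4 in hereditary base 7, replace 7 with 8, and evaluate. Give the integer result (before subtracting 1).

8 —HB3→ 2·3 + 2 —bump→ 2·4 + 2 = 10 —(−1)→ 9
9 —HB4→ 2·4 + 1 —bump→ 2·5 + 1 = 11 —(−1)→ 10
10 —HB5→ 2·5 —bump→ 2·6 = 12 —(−1)→ 11
11 —HB6→ 6 + 5 —bump→ 7 + 5 = 12 —(−1)→ 11
11 —HB7→ 7 + 4 —bump→ 8 + 4 = 12 —(−1)→ 11

12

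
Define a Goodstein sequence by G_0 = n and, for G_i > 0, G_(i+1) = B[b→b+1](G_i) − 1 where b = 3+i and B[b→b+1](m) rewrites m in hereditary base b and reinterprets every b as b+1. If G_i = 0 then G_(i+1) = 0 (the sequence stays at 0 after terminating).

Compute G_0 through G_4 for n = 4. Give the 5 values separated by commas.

4, 4, 4, 3, 2

G_0=4  [base 3] 3 + 1  →[3↦4]→  4 + 1 = 5  −1 ⇒ G_1=4
G_1=4  [base 4] 4  →[4↦5]→  5 = 5  −1 ⇒ G_2=4
G_2=4  [base 5] 4  →[5↦6]→  4 = 4  −1 ⇒ G_3=3
G_3=3  [base 6] 3  →[6↦7]→  3 = 3  −1 ⇒ G_4=2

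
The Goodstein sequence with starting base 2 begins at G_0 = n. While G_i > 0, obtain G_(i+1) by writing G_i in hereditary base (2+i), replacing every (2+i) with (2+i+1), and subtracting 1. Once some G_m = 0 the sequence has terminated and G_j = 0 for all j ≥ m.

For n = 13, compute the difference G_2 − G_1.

1171

(0) 13|_2 = 2^(2 + 1) + 2^2 + 1 ↦ 3^(3 + 1) + 3^3 + 1|_3 = 109 ⇒ 108
(1) 108|_3 = 3^(3 + 1) + 3^3 ↦ 4^(4 + 1) + 4^4|_4 = 1280 ⇒ 1279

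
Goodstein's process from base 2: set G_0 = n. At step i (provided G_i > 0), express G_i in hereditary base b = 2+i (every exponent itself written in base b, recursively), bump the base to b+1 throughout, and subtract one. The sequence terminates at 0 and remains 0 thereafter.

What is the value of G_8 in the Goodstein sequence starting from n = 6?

(0) 6|_2 = 2^2 + 2 ↦ 3^3 + 3|_3 = 30 ⇒ 29
(1) 29|_3 = 3^3 + 2 ↦ 4^4 + 2|_4 = 258 ⇒ 257
(2) 257|_4 = 4^4 + 1 ↦ 5^5 + 1|_5 = 3126 ⇒ 3125
(3) 3125|_5 = 5^5 ↦ 6^6|_6 = 46656 ⇒ 46655
(4) 46655|_6 = 5·6^5 + 5·6^4 + 5·6^3 + 5·6^2 + 5·6 + 5 ↦ 5·7^5 + 5·7^4 + 5·7^3 + 5·7^2 + 5·7 + 5|_7 = 98040 ⇒ 98039
(5) 98039|_7 = 5·7^5 + 5·7^4 + 5·7^3 + 5·7^2 + 5·7 + 4 ↦ 5·8^5 + 5·8^4 + 5·8^3 + 5·8^2 + 5·8 + 4|_8 = 187244 ⇒ 187243
(6) 187243|_8 = 5·8^5 + 5·8^4 + 5·8^3 + 5·8^2 + 5·8 + 3 ↦ 5·9^5 + 5·9^4 + 5·9^3 + 5·9^2 + 5·9 + 3|_9 = 332148 ⇒ 332147
(7) 332147|_9 = 5·9^5 + 5·9^4 + 5·9^3 + 5·9^2 + 5·9 + 2 ↦ 5·10^5 + 5·10^4 + 5·10^3 + 5·10^2 + 5·10 + 2|_10 = 555552 ⇒ 555551

555551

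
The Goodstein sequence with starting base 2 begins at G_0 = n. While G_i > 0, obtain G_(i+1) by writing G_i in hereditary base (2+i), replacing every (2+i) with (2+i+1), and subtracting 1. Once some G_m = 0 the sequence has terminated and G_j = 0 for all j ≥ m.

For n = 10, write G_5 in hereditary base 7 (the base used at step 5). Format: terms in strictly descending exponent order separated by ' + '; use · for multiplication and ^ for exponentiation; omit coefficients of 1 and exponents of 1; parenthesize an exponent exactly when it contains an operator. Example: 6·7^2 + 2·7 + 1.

10 —HB2→ 2^(2 + 1) + 2 —bump→ 3^(3 + 1) + 3 = 84 —(−1)→ 83
83 —HB3→ 3^(3 + 1) + 2 —bump→ 4^(4 + 1) + 2 = 1026 —(−1)→ 1025
1025 —HB4→ 4^(4 + 1) + 1 —bump→ 5^(5 + 1) + 1 = 15626 —(−1)→ 15625
15625 —HB5→ 5^(5 + 1) —bump→ 6^(6 + 1) = 279936 —(−1)→ 279935
279935 —HB6→ 5·6^6 + 5·6^5 + 5·6^4 + 5·6^3 + 5·6^2 + 5·6 + 5 —bump→ 5·7^7 + 5·7^5 + 5·7^4 + 5·7^3 + 5·7^2 + 5·7 + 5 = 4215755 —(−1)→ 4215754
4215754 —HB7→ 5·7^7 + 5·7^5 + 5·7^4 + 5·7^3 + 5·7^2 + 5·7 + 4 —bump→ 5·8^8 + 5·8^5 + 5·8^4 + 5·8^3 + 5·8^2 + 5·8 + 4 = 84073324 —(−1)→ 84073323

5·7^7 + 5·7^5 + 5·7^4 + 5·7^3 + 5·7^2 + 5·7 + 4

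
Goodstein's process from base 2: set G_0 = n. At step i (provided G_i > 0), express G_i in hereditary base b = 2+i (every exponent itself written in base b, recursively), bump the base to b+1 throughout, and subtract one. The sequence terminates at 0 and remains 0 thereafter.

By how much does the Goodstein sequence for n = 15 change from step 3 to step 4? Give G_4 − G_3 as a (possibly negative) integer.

307841

G_0=15  [base 2] 2^(2 + 1) + 2^2 + 2 + 1  →[2↦3]→  3^(3 + 1) + 3^3 + 3 + 1 = 112  −1 ⇒ G_1=111
G_1=111  [base 3] 3^(3 + 1) + 3^3 + 3  →[3↦4]→  4^(4 + 1) + 4^4 + 4 = 1284  −1 ⇒ G_2=1283
G_2=1283  [base 4] 4^(4 + 1) + 4^4 + 3  →[4↦5]→  5^(5 + 1) + 5^5 + 3 = 18753  −1 ⇒ G_3=18752
G_3=18752  [base 5] 5^(5 + 1) + 5^5 + 2  →[5↦6]→  6^(6 + 1) + 6^6 + 2 = 326594  −1 ⇒ G_4=326593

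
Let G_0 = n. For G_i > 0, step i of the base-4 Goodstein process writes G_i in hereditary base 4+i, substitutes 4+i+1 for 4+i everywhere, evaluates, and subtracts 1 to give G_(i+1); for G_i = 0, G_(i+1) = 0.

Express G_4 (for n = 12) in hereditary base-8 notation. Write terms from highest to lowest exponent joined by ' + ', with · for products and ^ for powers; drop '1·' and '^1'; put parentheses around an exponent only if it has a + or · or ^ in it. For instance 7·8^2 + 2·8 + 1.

2·8 + 1

base 4: 12 = 3·4; at 5: 3·5 = 15; next = 14
base 5: 14 = 2·5 + 4; at 6: 2·6 + 4 = 16; next = 15
base 6: 15 = 2·6 + 3; at 7: 2·7 + 3 = 17; next = 16
base 7: 16 = 2·7 + 2; at 8: 2·8 + 2 = 18; next = 17
base 8: 17 = 2·8 + 1; at 9: 2·9 + 1 = 19; next = 18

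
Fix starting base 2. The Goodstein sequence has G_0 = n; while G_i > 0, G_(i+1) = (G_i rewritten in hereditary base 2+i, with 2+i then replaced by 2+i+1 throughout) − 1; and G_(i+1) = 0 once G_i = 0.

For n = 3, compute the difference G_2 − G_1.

0

G_0=3  [base 2] 2 + 1  →[2↦3]→  3 + 1 = 4  −1 ⇒ G_1=3
G_1=3  [base 3] 3  →[3↦4]→  4 = 4  −1 ⇒ G_2=3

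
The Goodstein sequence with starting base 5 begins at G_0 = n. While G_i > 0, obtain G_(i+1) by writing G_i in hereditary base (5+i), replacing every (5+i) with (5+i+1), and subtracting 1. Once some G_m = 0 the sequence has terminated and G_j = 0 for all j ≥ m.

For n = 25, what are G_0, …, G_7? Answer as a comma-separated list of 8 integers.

i=0: 25 = 5^2 (b=5); 5→6: 6^2 = 36; 36−1 = 35
i=1: 35 = 5·6 + 5 (b=6); 6→7: 5·7 + 5 = 40; 40−1 = 39
i=2: 39 = 5·7 + 4 (b=7); 7→8: 5·8 + 4 = 44; 44−1 = 43
i=3: 43 = 5·8 + 3 (b=8); 8→9: 5·9 + 3 = 48; 48−1 = 47
i=4: 47 = 5·9 + 2 (b=9); 9→10: 5·10 + 2 = 52; 52−1 = 51
i=5: 51 = 5·10 + 1 (b=10); 10→11: 5·11 + 1 = 56; 56−1 = 55
i=6: 55 = 5·11 (b=11); 11→12: 5·12 = 60; 60−1 = 59

25, 35, 39, 43, 47, 51, 55, 59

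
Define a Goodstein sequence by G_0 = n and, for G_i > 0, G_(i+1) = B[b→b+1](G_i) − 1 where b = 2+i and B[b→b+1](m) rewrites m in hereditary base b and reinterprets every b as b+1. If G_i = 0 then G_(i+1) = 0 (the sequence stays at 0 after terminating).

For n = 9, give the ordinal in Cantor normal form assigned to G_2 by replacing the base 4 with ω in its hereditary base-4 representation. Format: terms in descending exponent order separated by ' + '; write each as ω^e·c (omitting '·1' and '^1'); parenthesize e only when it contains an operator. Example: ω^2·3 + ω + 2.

ω^ω·3 + ω^3·3 + ω^2·3 + ω·3 + 3

9 —HB2→ 2^(2 + 1) + 1 —bump→ 3^(3 + 1) + 1 = 82 —(−1)→ 81
81 —HB3→ 3^(3 + 1) —bump→ 4^(4 + 1) = 1024 —(−1)→ 1023
1023 —HB4→ 3·4^4 + 3·4^3 + 3·4^2 + 3·4 + 3 —bump→ 3·5^5 + 3·5^3 + 3·5^2 + 3·5 + 3 = 9843 —(−1)→ 9842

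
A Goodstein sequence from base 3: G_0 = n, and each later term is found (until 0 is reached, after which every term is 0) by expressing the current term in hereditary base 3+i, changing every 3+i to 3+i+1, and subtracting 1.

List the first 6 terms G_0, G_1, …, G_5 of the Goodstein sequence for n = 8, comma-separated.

base 3: 8 = 2·3 + 2; at 4: 2·4 + 2 = 10; next = 9
base 4: 9 = 2·4 + 1; at 5: 2·5 + 1 = 11; next = 10
base 5: 10 = 2·5; at 6: 2·6 = 12; next = 11
base 6: 11 = 6 + 5; at 7: 7 + 5 = 12; next = 11
base 7: 11 = 7 + 4; at 8: 8 + 4 = 12; next = 11

8, 9, 10, 11, 11, 11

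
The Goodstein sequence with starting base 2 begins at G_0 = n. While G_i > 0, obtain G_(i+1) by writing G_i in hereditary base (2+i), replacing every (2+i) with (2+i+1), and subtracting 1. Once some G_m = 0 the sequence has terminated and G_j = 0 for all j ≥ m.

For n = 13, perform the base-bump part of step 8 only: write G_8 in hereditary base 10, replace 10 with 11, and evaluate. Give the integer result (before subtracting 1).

3138428381104

step 0: 13 = 2^(2 + 1) + 2^2 + 1; sub 3 for 2: 3^(3 + 1) + 3^3 + 1; = 109; G_1 = 109−1 = 108
step 1: 108 = 3^(3 + 1) + 3^3; sub 4 for 3: 4^(4 + 1) + 4^4; = 1280; G_2 = 1280−1 = 1279
step 2: 1279 = 4^(4 + 1) + 3·4^3 + 3·4^2 + 3·4 + 3; sub 5 for 4: 5^(5 + 1) + 3·5^3 + 3·5^2 + 3·5 + 3; = 16093; G_3 = 16093−1 = 16092
step 3: 16092 = 5^(5 + 1) + 3·5^3 + 3·5^2 + 3·5 + 2; sub 6 for 5: 6^(6 + 1) + 3·6^3 + 3·6^2 + 3·6 + 2; = 280712; G_4 = 280712−1 = 280711
step 4: 280711 = 6^(6 + 1) + 3·6^3 + 3·6^2 + 3·6 + 1; sub 7 for 6: 7^(7 + 1) + 3·7^3 + 3·7^2 + 3·7 + 1; = 5765999; G_5 = 5765999−1 = 5765998
step 5: 5765998 = 7^(7 + 1) + 3·7^3 + 3·7^2 + 3·7; sub 8 for 7: 8^(8 + 1) + 3·8^3 + 3·8^2 + 3·8; = 134219480; G_6 = 134219480−1 = 134219479
step 6: 134219479 = 8^(8 + 1) + 3·8^3 + 3·8^2 + 2·8 + 7; sub 9 for 8: 9^(9 + 1) + 3·9^3 + 3·9^2 + 2·9 + 7; = 3486786856; G_7 = 3486786856−1 = 3486786855
step 7: 3486786855 = 9^(9 + 1) + 3·9^3 + 3·9^2 + 2·9 + 6; sub 10 for 9: 10^(10 + 1) + 3·10^3 + 3·10^2 + 2·10 + 6; = 100000003326; G_8 = 100000003326−1 = 100000003325
step 8: 100000003325 = 10^(10 + 1) + 3·10^3 + 3·10^2 + 2·10 + 5; sub 11 for 10: 11^(11 + 1) + 3·11^3 + 3·11^2 + 2·11 + 5; = 3138428381104; G_9 = 3138428381104−1 = 3138428381103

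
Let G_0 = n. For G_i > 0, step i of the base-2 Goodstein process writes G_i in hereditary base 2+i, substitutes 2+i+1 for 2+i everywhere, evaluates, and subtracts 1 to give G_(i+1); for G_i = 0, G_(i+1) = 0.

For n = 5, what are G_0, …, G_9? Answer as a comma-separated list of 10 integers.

5, 27, 255, 467, 775, 1197, 1751, 2454, 3325, 4382

step 0: 5 = 2^2 + 1; sub 3 for 2: 3^3 + 1; = 28; G_1 = 28−1 = 27
step 1: 27 = 3^3; sub 4 for 3: 4^4; = 256; G_2 = 256−1 = 255
step 2: 255 = 3·4^3 + 3·4^2 + 3·4 + 3; sub 5 for 4: 3·5^3 + 3·5^2 + 3·5 + 3; = 468; G_3 = 468−1 = 467
step 3: 467 = 3·5^3 + 3·5^2 + 3·5 + 2; sub 6 for 5: 3·6^3 + 3·6^2 + 3·6 + 2; = 776; G_4 = 776−1 = 775
step 4: 775 = 3·6^3 + 3·6^2 + 3·6 + 1; sub 7 for 6: 3·7^3 + 3·7^2 + 3·7 + 1; = 1198; G_5 = 1198−1 = 1197
step 5: 1197 = 3·7^3 + 3·7^2 + 3·7; sub 8 for 7: 3·8^3 + 3·8^2 + 3·8; = 1752; G_6 = 1752−1 = 1751
step 6: 1751 = 3·8^3 + 3·8^2 + 2·8 + 7; sub 9 for 8: 3·9^3 + 3·9^2 + 2·9 + 7; = 2455; G_7 = 2455−1 = 2454
step 7: 2454 = 3·9^3 + 3·9^2 + 2·9 + 6; sub 10 for 9: 3·10^3 + 3·10^2 + 2·10 + 6; = 3326; G_8 = 3326−1 = 3325
step 8: 3325 = 3·10^3 + 3·10^2 + 2·10 + 5; sub 11 for 10: 3·11^3 + 3·11^2 + 2·11 + 5; = 4383; G_9 = 4383−1 = 4382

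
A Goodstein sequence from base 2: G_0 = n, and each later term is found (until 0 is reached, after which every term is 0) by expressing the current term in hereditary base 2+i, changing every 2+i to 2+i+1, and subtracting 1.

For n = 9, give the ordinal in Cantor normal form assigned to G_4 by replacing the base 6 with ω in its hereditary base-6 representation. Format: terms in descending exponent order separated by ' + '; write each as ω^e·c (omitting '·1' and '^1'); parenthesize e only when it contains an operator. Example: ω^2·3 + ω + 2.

G_0=9  [base 2] 2^(2 + 1) + 1  →[2↦3]→  3^(3 + 1) + 1 = 82  −1 ⇒ G_1=81
G_1=81  [base 3] 3^(3 + 1)  →[3↦4]→  4^(4 + 1) = 1024  −1 ⇒ G_2=1023
G_2=1023  [base 4] 3·4^4 + 3·4^3 + 3·4^2 + 3·4 + 3  →[4↦5]→  3·5^5 + 3·5^3 + 3·5^2 + 3·5 + 3 = 9843  −1 ⇒ G_3=9842
G_3=9842  [base 5] 3·5^5 + 3·5^3 + 3·5^2 + 3·5 + 2  →[5↦6]→  3·6^6 + 3·6^3 + 3·6^2 + 3·6 + 2 = 140744  −1 ⇒ G_4=140743

ω^ω·3 + ω^3·3 + ω^2·3 + ω·3 + 1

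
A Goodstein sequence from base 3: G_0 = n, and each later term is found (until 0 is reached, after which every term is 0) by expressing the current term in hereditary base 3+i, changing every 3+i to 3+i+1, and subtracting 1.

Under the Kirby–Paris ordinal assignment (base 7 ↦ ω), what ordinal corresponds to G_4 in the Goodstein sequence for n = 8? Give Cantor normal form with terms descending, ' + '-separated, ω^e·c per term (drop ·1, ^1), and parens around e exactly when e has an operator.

ω + 4

(0) 8|_3 = 2·3 + 2 ↦ 2·4 + 2|_4 = 10 ⇒ 9
(1) 9|_4 = 2·4 + 1 ↦ 2·5 + 1|_5 = 11 ⇒ 10
(2) 10|_5 = 2·5 ↦ 2·6|_6 = 12 ⇒ 11
(3) 11|_6 = 6 + 5 ↦ 7 + 5|_7 = 12 ⇒ 11
(4) 11|_7 = 7 + 4 ↦ 8 + 4|_8 = 12 ⇒ 11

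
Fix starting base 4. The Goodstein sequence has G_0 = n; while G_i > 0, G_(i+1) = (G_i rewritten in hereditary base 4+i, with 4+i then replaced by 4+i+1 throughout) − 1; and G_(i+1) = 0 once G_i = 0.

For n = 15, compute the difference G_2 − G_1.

step 0: 15 = 3·4 + 3; sub 5 for 4: 3·5 + 3; = 18; G_1 = 18−1 = 17
step 1: 17 = 3·5 + 2; sub 6 for 5: 3·6 + 2; = 20; G_2 = 20−1 = 19

2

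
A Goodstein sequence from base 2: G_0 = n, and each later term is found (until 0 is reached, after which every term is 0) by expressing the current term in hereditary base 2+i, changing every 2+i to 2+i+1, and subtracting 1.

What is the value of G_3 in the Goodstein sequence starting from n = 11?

15627

G_0=11  [base 2] 2^(2 + 1) + 2 + 1  →[2↦3]→  3^(3 + 1) + 3 + 1 = 85  −1 ⇒ G_1=84
G_1=84  [base 3] 3^(3 + 1) + 3  →[3↦4]→  4^(4 + 1) + 4 = 1028  −1 ⇒ G_2=1027
G_2=1027  [base 4] 4^(4 + 1) + 3  →[4↦5]→  5^(5 + 1) + 3 = 15628  −1 ⇒ G_3=15627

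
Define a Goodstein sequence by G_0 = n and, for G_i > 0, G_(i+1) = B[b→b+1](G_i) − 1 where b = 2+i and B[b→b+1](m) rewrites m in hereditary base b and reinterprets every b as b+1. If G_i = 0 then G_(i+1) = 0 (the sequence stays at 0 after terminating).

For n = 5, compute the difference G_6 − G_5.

554

step 0: 5 = 2^2 + 1; sub 3 for 2: 3^3 + 1; = 28; G_1 = 28−1 = 27
step 1: 27 = 3^3; sub 4 for 3: 4^4; = 256; G_2 = 256−1 = 255
step 2: 255 = 3·4^3 + 3·4^2 + 3·4 + 3; sub 5 for 4: 3·5^3 + 3·5^2 + 3·5 + 3; = 468; G_3 = 468−1 = 467
step 3: 467 = 3·5^3 + 3·5^2 + 3·5 + 2; sub 6 for 5: 3·6^3 + 3·6^2 + 3·6 + 2; = 776; G_4 = 776−1 = 775
step 4: 775 = 3·6^3 + 3·6^2 + 3·6 + 1; sub 7 for 6: 3·7^3 + 3·7^2 + 3·7 + 1; = 1198; G_5 = 1198−1 = 1197
step 5: 1197 = 3·7^3 + 3·7^2 + 3·7; sub 8 for 7: 3·8^3 + 3·8^2 + 3·8; = 1752; G_6 = 1752−1 = 1751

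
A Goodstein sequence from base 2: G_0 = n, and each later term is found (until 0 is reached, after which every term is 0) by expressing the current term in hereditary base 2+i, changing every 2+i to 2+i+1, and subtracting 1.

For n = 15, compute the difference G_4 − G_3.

307841

15 —HB2→ 2^(2 + 1) + 2^2 + 2 + 1 —bump→ 3^(3 + 1) + 3^3 + 3 + 1 = 112 —(−1)→ 111
111 —HB3→ 3^(3 + 1) + 3^3 + 3 —bump→ 4^(4 + 1) + 4^4 + 4 = 1284 —(−1)→ 1283
1283 —HB4→ 4^(4 + 1) + 4^4 + 3 —bump→ 5^(5 + 1) + 5^5 + 3 = 18753 —(−1)→ 18752
18752 —HB5→ 5^(5 + 1) + 5^5 + 2 —bump→ 6^(6 + 1) + 6^6 + 2 = 326594 —(−1)→ 326593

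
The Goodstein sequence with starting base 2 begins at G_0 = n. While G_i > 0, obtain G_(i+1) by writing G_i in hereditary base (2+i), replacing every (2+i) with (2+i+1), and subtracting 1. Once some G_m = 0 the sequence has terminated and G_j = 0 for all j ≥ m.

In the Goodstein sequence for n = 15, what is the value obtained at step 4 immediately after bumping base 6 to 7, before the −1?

step 0: 15 = 2^(2 + 1) + 2^2 + 2 + 1; sub 3 for 2: 3^(3 + 1) + 3^3 + 3 + 1; = 112; G_1 = 112−1 = 111
step 1: 111 = 3^(3 + 1) + 3^3 + 3; sub 4 for 3: 4^(4 + 1) + 4^4 + 4; = 1284; G_2 = 1284−1 = 1283
step 2: 1283 = 4^(4 + 1) + 4^4 + 3; sub 5 for 4: 5^(5 + 1) + 5^5 + 3; = 18753; G_3 = 18753−1 = 18752
step 3: 18752 = 5^(5 + 1) + 5^5 + 2; sub 6 for 5: 6^(6 + 1) + 6^6 + 2; = 326594; G_4 = 326594−1 = 326593
step 4: 326593 = 6^(6 + 1) + 6^6 + 1; sub 7 for 6: 7^(7 + 1) + 7^7 + 1; = 6588345; G_5 = 6588345−1 = 6588344

6588345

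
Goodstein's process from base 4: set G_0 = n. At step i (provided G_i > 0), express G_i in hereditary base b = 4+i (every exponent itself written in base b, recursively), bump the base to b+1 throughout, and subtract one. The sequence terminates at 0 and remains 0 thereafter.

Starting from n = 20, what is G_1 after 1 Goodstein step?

i=0: 20 = 4^2 + 4 (b=4); 4→5: 5^2 + 5 = 30; 30−1 = 29
i=1: 29 = 5^2 + 4 (b=5); 5→6: 6^2 + 4 = 40; 40−1 = 39

29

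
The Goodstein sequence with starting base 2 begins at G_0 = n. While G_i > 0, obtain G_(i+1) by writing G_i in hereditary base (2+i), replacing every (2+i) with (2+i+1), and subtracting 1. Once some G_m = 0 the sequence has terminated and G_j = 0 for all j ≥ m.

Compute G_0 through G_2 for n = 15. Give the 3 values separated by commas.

[0] 15 ≡ 2^(2 + 1) + 2^2 + 2 + 1 (base 2). Lift 3: 112. −1: 111.
[1] 111 ≡ 3^(3 + 1) + 3^3 + 3 (base 3). Lift 4: 1284. −1: 1283.

15, 111, 1283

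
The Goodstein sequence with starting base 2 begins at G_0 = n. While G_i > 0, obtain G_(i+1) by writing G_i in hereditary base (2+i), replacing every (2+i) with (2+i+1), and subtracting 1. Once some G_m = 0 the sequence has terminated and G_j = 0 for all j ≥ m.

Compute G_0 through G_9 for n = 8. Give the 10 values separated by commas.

(0) 8|_2 = 2^(2 + 1) ↦ 3^(3 + 1)|_3 = 81 ⇒ 80
(1) 80|_3 = 2·3^3 + 2·3^2 + 2·3 + 2 ↦ 2·4^4 + 2·4^2 + 2·4 + 2|_4 = 554 ⇒ 553
(2) 553|_4 = 2·4^4 + 2·4^2 + 2·4 + 1 ↦ 2·5^5 + 2·5^2 + 2·5 + 1|_5 = 6311 ⇒ 6310
(3) 6310|_5 = 2·5^5 + 2·5^2 + 2·5 ↦ 2·6^6 + 2·6^2 + 2·6|_6 = 93396 ⇒ 93395
(4) 93395|_6 = 2·6^6 + 2·6^2 + 6 + 5 ↦ 2·7^7 + 2·7^2 + 7 + 5|_7 = 1647196 ⇒ 1647195
(5) 1647195|_7 = 2·7^7 + 2·7^2 + 7 + 4 ↦ 2·8^8 + 2·8^2 + 8 + 4|_8 = 33554572 ⇒ 33554571
(6) 33554571|_8 = 2·8^8 + 2·8^2 + 8 + 3 ↦ 2·9^9 + 2·9^2 + 9 + 3|_9 = 774841152 ⇒ 774841151
(7) 774841151|_9 = 2·9^9 + 2·9^2 + 9 + 2 ↦ 2·10^10 + 2·10^2 + 10 + 2|_10 = 20000000212 ⇒ 20000000211
(8) 20000000211|_10 = 2·10^10 + 2·10^2 + 10 + 1 ↦ 2·11^11 + 2·11^2 + 11 + 1|_11 = 570623341476 ⇒ 570623341475

8, 80, 553, 6310, 93395, 1647195, 33554571, 774841151, 20000000211, 570623341475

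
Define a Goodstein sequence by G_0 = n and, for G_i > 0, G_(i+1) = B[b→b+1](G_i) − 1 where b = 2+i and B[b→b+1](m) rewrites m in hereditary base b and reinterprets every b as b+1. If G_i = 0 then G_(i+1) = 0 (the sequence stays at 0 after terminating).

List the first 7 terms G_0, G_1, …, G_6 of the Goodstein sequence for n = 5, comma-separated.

G_0=5  [base 2] 2^2 + 1  →[2↦3]→  3^3 + 1 = 28  −1 ⇒ G_1=27
G_1=27  [base 3] 3^3  →[3↦4]→  4^4 = 256  −1 ⇒ G_2=255
G_2=255  [base 4] 3·4^3 + 3·4^2 + 3·4 + 3  →[4↦5]→  3·5^3 + 3·5^2 + 3·5 + 3 = 468  −1 ⇒ G_3=467
G_3=467  [base 5] 3·5^3 + 3·5^2 + 3·5 + 2  →[5↦6]→  3·6^3 + 3·6^2 + 3·6 + 2 = 776  −1 ⇒ G_4=775
G_4=775  [base 6] 3·6^3 + 3·6^2 + 3·6 + 1  →[6↦7]→  3·7^3 + 3·7^2 + 3·7 + 1 = 1198  −1 ⇒ G_5=1197
G_5=1197  [base 7] 3·7^3 + 3·7^2 + 3·7  →[7↦8]→  3·8^3 + 3·8^2 + 3·8 = 1752  −1 ⇒ G_6=1751

5, 27, 255, 467, 775, 1197, 1751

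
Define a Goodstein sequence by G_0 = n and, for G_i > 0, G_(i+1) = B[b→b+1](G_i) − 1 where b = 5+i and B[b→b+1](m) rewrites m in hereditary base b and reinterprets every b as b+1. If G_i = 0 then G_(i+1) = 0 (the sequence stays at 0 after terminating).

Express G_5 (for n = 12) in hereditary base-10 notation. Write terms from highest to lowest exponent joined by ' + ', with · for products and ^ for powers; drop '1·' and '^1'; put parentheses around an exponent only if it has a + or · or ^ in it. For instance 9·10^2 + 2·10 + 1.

10 + 5

G_0 = 12. HB_5(12) = 2·5 + 2. Bump = 14. G_1 = 13.
G_1 = 13. HB_6(13) = 2·6 + 1. Bump = 15. G_2 = 14.
G_2 = 14. HB_7(14) = 2·7. Bump = 16. G_3 = 15.
G_3 = 15. HB_8(15) = 8 + 7. Bump = 16. G_4 = 15.
G_4 = 15. HB_9(15) = 9 + 6. Bump = 16. G_5 = 15.
G_5 = 15. HB_10(15) = 10 + 5. Bump = 16. G_6 = 15.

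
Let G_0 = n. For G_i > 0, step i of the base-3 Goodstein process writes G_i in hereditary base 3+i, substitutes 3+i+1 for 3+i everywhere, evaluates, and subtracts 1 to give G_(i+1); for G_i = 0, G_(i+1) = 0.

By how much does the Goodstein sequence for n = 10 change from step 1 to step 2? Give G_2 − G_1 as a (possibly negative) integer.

[0] 10 ≡ 3^2 + 1 (base 3). Lift 4: 17. −1: 16.
[1] 16 ≡ 4^2 (base 4). Lift 5: 25. −1: 24.

8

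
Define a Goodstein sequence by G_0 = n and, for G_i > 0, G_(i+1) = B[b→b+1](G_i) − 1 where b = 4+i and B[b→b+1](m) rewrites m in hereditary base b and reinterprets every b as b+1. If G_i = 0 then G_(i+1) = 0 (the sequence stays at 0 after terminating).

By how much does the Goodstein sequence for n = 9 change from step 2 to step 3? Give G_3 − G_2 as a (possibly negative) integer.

0

9 —HB4→ 2·4 + 1 —bump→ 2·5 + 1 = 11 —(−1)→ 10
10 —HB5→ 2·5 —bump→ 2·6 = 12 —(−1)→ 11
11 —HB6→ 6 + 5 —bump→ 7 + 5 = 12 —(−1)→ 11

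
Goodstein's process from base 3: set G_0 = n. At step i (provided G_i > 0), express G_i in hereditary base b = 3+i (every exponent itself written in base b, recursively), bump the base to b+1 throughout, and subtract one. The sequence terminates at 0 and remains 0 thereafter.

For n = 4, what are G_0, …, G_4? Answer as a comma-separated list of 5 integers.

4, 4, 4, 3, 2

i=0: 4 = 3 + 1 (b=3); 3→4: 4 + 1 = 5; 5−1 = 4
i=1: 4 = 4 (b=4); 4→5: 5 = 5; 5−1 = 4
i=2: 4 = 4 (b=5); 5→6: 4 = 4; 4−1 = 3
i=3: 3 = 3 (b=6); 6→7: 3 = 3; 3−1 = 2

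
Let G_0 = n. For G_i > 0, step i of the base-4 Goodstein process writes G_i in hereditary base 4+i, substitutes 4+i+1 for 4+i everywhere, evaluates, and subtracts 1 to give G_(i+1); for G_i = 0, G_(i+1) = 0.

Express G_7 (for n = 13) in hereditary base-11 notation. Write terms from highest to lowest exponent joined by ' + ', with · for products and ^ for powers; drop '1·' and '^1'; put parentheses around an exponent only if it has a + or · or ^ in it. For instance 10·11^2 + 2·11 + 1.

base 4: 13 = 3·4 + 1; at 5: 3·5 + 1 = 16; next = 15
base 5: 15 = 3·5; at 6: 3·6 = 18; next = 17
base 6: 17 = 2·6 + 5; at 7: 2·7 + 5 = 19; next = 18
base 7: 18 = 2·7 + 4; at 8: 2·8 + 4 = 20; next = 19
base 8: 19 = 2·8 + 3; at 9: 2·9 + 3 = 21; next = 20
base 9: 20 = 2·9 + 2; at 10: 2·10 + 2 = 22; next = 21
base 10: 21 = 2·10 + 1; at 11: 2·11 + 1 = 23; next = 22
base 11: 22 = 2·11; at 12: 2·12 = 24; next = 23

2·11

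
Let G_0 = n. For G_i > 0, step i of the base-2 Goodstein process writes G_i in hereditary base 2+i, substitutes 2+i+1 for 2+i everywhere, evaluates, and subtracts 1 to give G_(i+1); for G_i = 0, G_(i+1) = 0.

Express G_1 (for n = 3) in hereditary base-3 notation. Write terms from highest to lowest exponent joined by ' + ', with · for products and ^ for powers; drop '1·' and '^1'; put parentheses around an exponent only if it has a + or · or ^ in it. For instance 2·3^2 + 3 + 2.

3

3 —HB2→ 2 + 1 —bump→ 3 + 1 = 4 —(−1)→ 3
3 —HB3→ 3 —bump→ 4 = 4 —(−1)→ 3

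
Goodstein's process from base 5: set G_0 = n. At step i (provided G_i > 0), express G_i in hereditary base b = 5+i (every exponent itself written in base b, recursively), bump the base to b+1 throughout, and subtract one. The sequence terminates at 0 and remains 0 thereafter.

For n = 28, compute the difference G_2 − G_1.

12

G_0=28  [base 5] 5^2 + 3  →[5↦6]→  6^2 + 3 = 39  −1 ⇒ G_1=38
G_1=38  [base 6] 6^2 + 2  →[6↦7]→  7^2 + 2 = 51  −1 ⇒ G_2=50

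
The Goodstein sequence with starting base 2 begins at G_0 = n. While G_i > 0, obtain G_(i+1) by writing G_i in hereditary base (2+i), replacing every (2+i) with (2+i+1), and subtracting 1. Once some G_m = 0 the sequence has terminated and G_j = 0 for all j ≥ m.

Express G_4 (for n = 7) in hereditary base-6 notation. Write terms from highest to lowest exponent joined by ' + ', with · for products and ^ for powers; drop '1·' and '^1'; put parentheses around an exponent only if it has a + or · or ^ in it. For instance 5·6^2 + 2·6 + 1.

[0] 7 ≡ 2^2 + 2 + 1 (base 2). Lift 3: 31. −1: 30.
[1] 30 ≡ 3^3 + 3 (base 3). Lift 4: 260. −1: 259.
[2] 259 ≡ 4^4 + 3 (base 4). Lift 5: 3128. −1: 3127.
[3] 3127 ≡ 5^5 + 2 (base 5). Lift 6: 46658. −1: 46657.

6^6 + 1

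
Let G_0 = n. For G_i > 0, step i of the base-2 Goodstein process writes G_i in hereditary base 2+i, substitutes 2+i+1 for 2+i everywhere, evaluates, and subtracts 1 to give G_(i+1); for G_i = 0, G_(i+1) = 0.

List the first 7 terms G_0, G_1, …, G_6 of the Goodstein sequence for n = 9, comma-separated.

9, 81, 1023, 9842, 140743, 2471826, 50333399

9 —HB2→ 2^(2 + 1) + 1 —bump→ 3^(3 + 1) + 1 = 82 —(−1)→ 81
81 —HB3→ 3^(3 + 1) —bump→ 4^(4 + 1) = 1024 —(−1)→ 1023
1023 —HB4→ 3·4^4 + 3·4^3 + 3·4^2 + 3·4 + 3 —bump→ 3·5^5 + 3·5^3 + 3·5^2 + 3·5 + 3 = 9843 —(−1)→ 9842
9842 —HB5→ 3·5^5 + 3·5^3 + 3·5^2 + 3·5 + 2 —bump→ 3·6^6 + 3·6^3 + 3·6^2 + 3·6 + 2 = 140744 —(−1)→ 140743
140743 —HB6→ 3·6^6 + 3·6^3 + 3·6^2 + 3·6 + 1 —bump→ 3·7^7 + 3·7^3 + 3·7^2 + 3·7 + 1 = 2471827 —(−1)→ 2471826
2471826 —HB7→ 3·7^7 + 3·7^3 + 3·7^2 + 3·7 —bump→ 3·8^8 + 3·8^3 + 3·8^2 + 3·8 = 50333400 —(−1)→ 50333399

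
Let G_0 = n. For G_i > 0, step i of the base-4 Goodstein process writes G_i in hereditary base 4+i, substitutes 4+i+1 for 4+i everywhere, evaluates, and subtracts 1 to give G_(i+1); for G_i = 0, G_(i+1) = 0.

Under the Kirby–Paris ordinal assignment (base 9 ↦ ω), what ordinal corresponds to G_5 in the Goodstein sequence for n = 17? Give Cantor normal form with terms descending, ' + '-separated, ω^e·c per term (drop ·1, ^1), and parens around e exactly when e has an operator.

G_0 = 17. HB_4(17) = 4^2 + 1. Bump = 26. G_1 = 25.
G_1 = 25. HB_5(25) = 5^2. Bump = 36. G_2 = 35.
G_2 = 35. HB_6(35) = 5·6 + 5. Bump = 40. G_3 = 39.
G_3 = 39. HB_7(39) = 5·7 + 4. Bump = 44. G_4 = 43.
G_4 = 43. HB_8(43) = 5·8 + 3. Bump = 48. G_5 = 47.
G_5 = 47. HB_9(47) = 5·9 + 2. Bump = 52. G_6 = 51.

ω·5 + 2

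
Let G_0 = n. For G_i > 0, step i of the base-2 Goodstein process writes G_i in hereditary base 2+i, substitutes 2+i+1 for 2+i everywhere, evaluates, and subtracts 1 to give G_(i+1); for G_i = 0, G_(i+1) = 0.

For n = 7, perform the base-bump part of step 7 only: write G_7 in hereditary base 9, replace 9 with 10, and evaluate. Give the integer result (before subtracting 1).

(0) 7|_2 = 2^2 + 2 + 1 ↦ 3^3 + 3 + 1|_3 = 31 ⇒ 30
(1) 30|_3 = 3^3 + 3 ↦ 4^4 + 4|_4 = 260 ⇒ 259
(2) 259|_4 = 4^4 + 3 ↦ 5^5 + 3|_5 = 3128 ⇒ 3127
(3) 3127|_5 = 5^5 + 2 ↦ 6^6 + 2|_6 = 46658 ⇒ 46657
(4) 46657|_6 = 6^6 + 1 ↦ 7^7 + 1|_7 = 823544 ⇒ 823543
(5) 823543|_7 = 7^7 ↦ 8^8|_8 = 16777216 ⇒ 16777215
(6) 16777215|_8 = 7·8^7 + 7·8^6 + 7·8^5 + 7·8^4 + 7·8^3 + 7·8^2 + 7·8 + 7 ↦ 7·9^7 + 7·9^6 + 7·9^5 + 7·9^4 + 7·9^3 + 7·9^2 + 7·9 + 7|_9 = 37665880 ⇒ 37665879
(7) 37665879|_9 = 7·9^7 + 7·9^6 + 7·9^5 + 7·9^4 + 7·9^3 + 7·9^2 + 7·9 + 6 ↦ 7·10^7 + 7·10^6 + 7·10^5 + 7·10^4 + 7·10^3 + 7·10^2 + 7·10 + 6|_10 = 77777776 ⇒ 77777775

77777776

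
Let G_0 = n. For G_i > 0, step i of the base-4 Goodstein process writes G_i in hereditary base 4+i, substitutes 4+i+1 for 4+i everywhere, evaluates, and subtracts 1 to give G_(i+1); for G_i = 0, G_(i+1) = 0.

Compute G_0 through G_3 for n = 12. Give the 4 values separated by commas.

12, 14, 15, 16

(0) 12|_4 = 3·4 ↦ 3·5|_5 = 15 ⇒ 14
(1) 14|_5 = 2·5 + 4 ↦ 2·6 + 4|_6 = 16 ⇒ 15
(2) 15|_6 = 2·6 + 3 ↦ 2·7 + 3|_7 = 17 ⇒ 16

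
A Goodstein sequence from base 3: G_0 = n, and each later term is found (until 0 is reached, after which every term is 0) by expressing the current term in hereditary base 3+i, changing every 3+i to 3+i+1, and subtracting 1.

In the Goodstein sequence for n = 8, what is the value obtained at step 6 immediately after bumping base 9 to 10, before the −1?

12

[0] 8 ≡ 2·3 + 2 (base 3). Lift 4: 10. −1: 9.
[1] 9 ≡ 2·4 + 1 (base 4). Lift 5: 11. −1: 10.
[2] 10 ≡ 2·5 (base 5). Lift 6: 12. −1: 11.
[3] 11 ≡ 6 + 5 (base 6). Lift 7: 12. −1: 11.
[4] 11 ≡ 7 + 4 (base 7). Lift 8: 12. −1: 11.
[5] 11 ≡ 8 + 3 (base 8). Lift 9: 12. −1: 11.
[6] 11 ≡ 9 + 2 (base 9). Lift 10: 12. −1: 11.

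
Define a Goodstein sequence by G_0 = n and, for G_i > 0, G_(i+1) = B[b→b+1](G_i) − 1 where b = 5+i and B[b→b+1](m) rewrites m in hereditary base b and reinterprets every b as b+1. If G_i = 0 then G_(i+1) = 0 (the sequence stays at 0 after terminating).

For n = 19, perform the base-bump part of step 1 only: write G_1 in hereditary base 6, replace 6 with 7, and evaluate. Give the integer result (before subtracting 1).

24

base 5: 19 = 3·5 + 4; at 6: 3·6 + 4 = 22; next = 21
base 6: 21 = 3·6 + 3; at 7: 3·7 + 3 = 24; next = 23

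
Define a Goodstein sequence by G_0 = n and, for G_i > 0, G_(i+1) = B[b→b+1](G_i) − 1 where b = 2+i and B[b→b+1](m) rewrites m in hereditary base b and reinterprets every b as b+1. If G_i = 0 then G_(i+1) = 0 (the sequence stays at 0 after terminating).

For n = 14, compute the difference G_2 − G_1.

1171

step 0: 14 = 2^(2 + 1) + 2^2 + 2; sub 3 for 2: 3^(3 + 1) + 3^3 + 3; = 111; G_1 = 111−1 = 110
step 1: 110 = 3^(3 + 1) + 3^3 + 2; sub 4 for 3: 4^(4 + 1) + 4^4 + 2; = 1282; G_2 = 1282−1 = 1281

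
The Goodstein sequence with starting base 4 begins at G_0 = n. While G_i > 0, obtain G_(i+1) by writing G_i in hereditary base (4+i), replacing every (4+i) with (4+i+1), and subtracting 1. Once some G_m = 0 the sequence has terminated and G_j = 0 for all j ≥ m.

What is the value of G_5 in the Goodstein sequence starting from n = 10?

step 0: 10 = 2·4 + 2; sub 5 for 4: 2·5 + 2; = 12; G_1 = 12−1 = 11
step 1: 11 = 2·5 + 1; sub 6 for 5: 2·6 + 1; = 13; G_2 = 13−1 = 12
step 2: 12 = 2·6; sub 7 for 6: 2·7; = 14; G_3 = 14−1 = 13
step 3: 13 = 7 + 6; sub 8 for 7: 8 + 6; = 14; G_4 = 14−1 = 13
step 4: 13 = 8 + 5; sub 9 for 8: 9 + 5; = 14; G_5 = 14−1 = 13
step 5: 13 = 9 + 4; sub 10 for 9: 10 + 4; = 14; G_6 = 14−1 = 13

13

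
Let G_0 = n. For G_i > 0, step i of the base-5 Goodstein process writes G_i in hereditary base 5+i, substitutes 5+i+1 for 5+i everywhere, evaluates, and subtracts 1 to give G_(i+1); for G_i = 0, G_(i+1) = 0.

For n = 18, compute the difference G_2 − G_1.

2

G_0=18  [base 5] 3·5 + 3  →[5↦6]→  3·6 + 3 = 21  −1 ⇒ G_1=20
G_1=20  [base 6] 3·6 + 2  →[6↦7]→  3·7 + 2 = 23  −1 ⇒ G_2=22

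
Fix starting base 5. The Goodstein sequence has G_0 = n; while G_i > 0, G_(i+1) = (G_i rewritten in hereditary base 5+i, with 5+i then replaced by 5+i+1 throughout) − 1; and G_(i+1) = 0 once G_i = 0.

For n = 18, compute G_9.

G_0=18  [base 5] 3·5 + 3  →[5↦6]→  3·6 + 3 = 21  −1 ⇒ G_1=20
G_1=20  [base 6] 3·6 + 2  →[6↦7]→  3·7 + 2 = 23  −1 ⇒ G_2=22
G_2=22  [base 7] 3·7 + 1  →[7↦8]→  3·8 + 1 = 25  −1 ⇒ G_3=24
G_3=24  [base 8] 3·8  →[8↦9]→  3·9 = 27  −1 ⇒ G_4=26
G_4=26  [base 9] 2·9 + 8  →[9↦10]→  2·10 + 8 = 28  −1 ⇒ G_5=27
G_5=27  [base 10] 2·10 + 7  →[10↦11]→  2·11 + 7 = 29  −1 ⇒ G_6=28
G_6=28  [base 11] 2·11 + 6  →[11↦12]→  2·12 + 6 = 30  −1 ⇒ G_7=29
G_7=29  [base 12] 2·12 + 5  →[12↦13]→  2·13 + 5 = 31  −1 ⇒ G_8=30
G_8=30  [base 13] 2·13 + 4  →[13↦14]→  2·14 + 4 = 32  −1 ⇒ G_9=31

31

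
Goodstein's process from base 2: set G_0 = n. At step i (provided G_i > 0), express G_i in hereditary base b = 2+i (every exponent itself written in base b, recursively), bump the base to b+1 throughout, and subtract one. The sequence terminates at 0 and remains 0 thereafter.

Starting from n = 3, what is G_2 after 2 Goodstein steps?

(0) 3|_2 = 2 + 1 ↦ 3 + 1|_3 = 4 ⇒ 3
(1) 3|_3 = 3 ↦ 4|_4 = 4 ⇒ 3
(2) 3|_4 = 3 ↦ 3|_5 = 3 ⇒ 2

3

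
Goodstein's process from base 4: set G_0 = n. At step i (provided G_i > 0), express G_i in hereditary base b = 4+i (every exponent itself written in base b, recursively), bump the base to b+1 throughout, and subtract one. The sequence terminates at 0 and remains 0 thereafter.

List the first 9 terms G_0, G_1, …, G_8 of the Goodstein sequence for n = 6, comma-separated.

6, 6, 6, 6, 5, 4, 3, 2, 1

G_0 = 6. HB_4(6) = 4 + 2. Bump = 7. G_1 = 6.
G_1 = 6. HB_5(6) = 5 + 1. Bump = 7. G_2 = 6.
G_2 = 6. HB_6(6) = 6. Bump = 7. G_3 = 6.
G_3 = 6. HB_7(6) = 6. Bump = 6. G_4 = 5.
G_4 = 5. HB_8(5) = 5. Bump = 5. G_5 = 4.
G_5 = 4. HB_9(4) = 4. Bump = 4. G_6 = 3.
G_6 = 3. HB_10(3) = 3. Bump = 3. G_7 = 2.
G_7 = 2. HB_11(2) = 2. Bump = 2. G_8 = 1.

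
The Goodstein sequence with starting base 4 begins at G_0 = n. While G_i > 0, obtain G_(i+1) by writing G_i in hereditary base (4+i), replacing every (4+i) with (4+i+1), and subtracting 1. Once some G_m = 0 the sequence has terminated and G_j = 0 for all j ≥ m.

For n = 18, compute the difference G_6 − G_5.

G_0=18  [base 4] 4^2 + 2  →[4↦5]→  5^2 + 2 = 27  −1 ⇒ G_1=26
G_1=26  [base 5] 5^2 + 1  →[5↦6]→  6^2 + 1 = 37  −1 ⇒ G_2=36
G_2=36  [base 6] 6^2  →[6↦7]→  7^2 = 49  −1 ⇒ G_3=48
G_3=48  [base 7] 6·7 + 6  →[7↦8]→  6·8 + 6 = 54  −1 ⇒ G_4=53
G_4=53  [base 8] 6·8 + 5  →[8↦9]→  6·9 + 5 = 59  −1 ⇒ G_5=58
G_5=58  [base 9] 6·9 + 4  →[9↦10]→  6·10 + 4 = 64  −1 ⇒ G_6=63

5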